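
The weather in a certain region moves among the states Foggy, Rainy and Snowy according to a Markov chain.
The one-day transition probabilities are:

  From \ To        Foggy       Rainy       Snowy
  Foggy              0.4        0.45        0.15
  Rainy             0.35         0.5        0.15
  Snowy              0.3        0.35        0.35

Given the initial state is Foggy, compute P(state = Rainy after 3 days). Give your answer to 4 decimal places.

0.4549

Propagate the distribution vector 3 days from Foggy.
After 0 days: (1.0000, 0.0000, 0.0000)
After 1 day: (0.4000, 0.4500, 0.1500)
After 2 days: (0.3625, 0.4575, 0.1800)
After 3 days: (0.3591, 0.4549, 0.1860)
P(in Rainy after 3 days) = 0.4549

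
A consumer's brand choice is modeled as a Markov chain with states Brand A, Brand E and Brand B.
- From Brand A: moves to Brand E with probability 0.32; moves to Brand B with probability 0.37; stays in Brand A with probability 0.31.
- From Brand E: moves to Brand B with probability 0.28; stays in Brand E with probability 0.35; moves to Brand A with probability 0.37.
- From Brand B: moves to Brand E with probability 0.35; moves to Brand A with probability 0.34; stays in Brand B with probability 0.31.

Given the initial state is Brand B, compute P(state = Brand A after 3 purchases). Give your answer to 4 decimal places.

0.3400

Propagate the distribution vector 3 purchases from Brand B.
After 0 purchases: (0.0000, 0.0000, 1.0000)
After 1 purchase: (0.3400, 0.3500, 0.3100)
After 2 purchases: (0.3403, 0.3398, 0.3199)
After 3 purchases: (0.3400, 0.3398, 0.3202)
P(in Brand A after 3 purchases) = 0.3400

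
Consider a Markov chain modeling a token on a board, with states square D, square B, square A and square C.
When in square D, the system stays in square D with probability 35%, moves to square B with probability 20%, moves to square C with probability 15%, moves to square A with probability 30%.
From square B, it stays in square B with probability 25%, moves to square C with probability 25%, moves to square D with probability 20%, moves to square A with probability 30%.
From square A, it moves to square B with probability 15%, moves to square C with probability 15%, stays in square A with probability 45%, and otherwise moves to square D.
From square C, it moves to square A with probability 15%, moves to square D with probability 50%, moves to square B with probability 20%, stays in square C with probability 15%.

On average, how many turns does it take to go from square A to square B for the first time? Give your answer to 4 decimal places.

5.7646

Let t(s) be the expected number of turns to first reach square B from state s, with t(square B) = 0. Conditioning on the first turn:
t(square D) = 1 + 0.35·t(square D) + 0.3·t(square A) + 0.15·t(square C)
t(square A) = 1 + 0.25·t(square D) + 0.45·t(square A) + 0.15·t(square C)
t(square C) = 1 + 0.5·t(square D) + 0.15·t(square A) + 0.15·t(square C)
Solving: t(square D) = 5.4444, t(square A) = 5.7646, t(square C) = 5.3963.
Expected turns from square A to square B: 5.7646.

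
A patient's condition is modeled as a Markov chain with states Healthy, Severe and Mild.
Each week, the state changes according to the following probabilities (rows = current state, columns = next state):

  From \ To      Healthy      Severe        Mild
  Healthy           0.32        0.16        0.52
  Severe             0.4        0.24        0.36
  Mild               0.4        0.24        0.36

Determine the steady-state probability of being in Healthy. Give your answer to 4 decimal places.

0.3704

Let the stationary distribution be π with π = πP and π_1 + π_2 + π_3 = 1.
π_1 = 0.32·π_1 + 0.4·π_2 + 0.4·π_3
π_2 = 0.16·π_1 + 0.24·π_2 + 0.24·π_3
Solving with the normalization constraint gives π = (0.3704, 0.2104, 0.4193).
So the stationary probability of Healthy is 0.3704.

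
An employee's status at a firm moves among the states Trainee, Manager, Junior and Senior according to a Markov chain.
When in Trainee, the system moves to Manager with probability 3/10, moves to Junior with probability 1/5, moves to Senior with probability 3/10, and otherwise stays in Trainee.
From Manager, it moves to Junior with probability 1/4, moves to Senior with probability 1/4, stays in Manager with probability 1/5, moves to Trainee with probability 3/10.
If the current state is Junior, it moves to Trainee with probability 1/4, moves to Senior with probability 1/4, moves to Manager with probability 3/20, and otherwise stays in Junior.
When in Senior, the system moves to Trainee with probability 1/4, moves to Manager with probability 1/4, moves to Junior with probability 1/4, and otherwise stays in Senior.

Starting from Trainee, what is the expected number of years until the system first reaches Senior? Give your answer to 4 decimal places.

3.6285

Let t(s) be the expected number of years to first reach Senior from state s, with t(Senior) = 0. Conditioning on the first year:
t(Trainee) = 1 + 0.2·t(Trainee) + 0.3·t(Manager) + 0.2·t(Junior)
t(Manager) = 1 + 0.3·t(Trainee) + 0.2·t(Manager) + 0.25·t(Junior)
t(Junior) = 1 + 0.25·t(Trainee) + 0.15·t(Manager) + 0.35·t(Junior)
Solving: t(Trainee) = 3.6285, t(Manager) = 3.8017, t(Junior) = 3.8114.
Expected years from Trainee to Senior: 3.6285.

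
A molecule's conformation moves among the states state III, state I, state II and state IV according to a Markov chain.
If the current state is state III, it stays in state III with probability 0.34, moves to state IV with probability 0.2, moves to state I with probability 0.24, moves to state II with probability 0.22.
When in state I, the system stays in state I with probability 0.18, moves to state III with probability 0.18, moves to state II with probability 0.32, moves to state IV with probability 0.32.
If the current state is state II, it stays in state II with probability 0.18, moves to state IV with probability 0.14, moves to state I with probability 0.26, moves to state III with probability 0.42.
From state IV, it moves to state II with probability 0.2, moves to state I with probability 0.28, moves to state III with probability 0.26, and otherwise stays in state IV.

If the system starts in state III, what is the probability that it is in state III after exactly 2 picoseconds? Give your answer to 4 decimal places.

Propagate the distribution vector 2 picoseconds from state III.
After 0 picoseconds: (1.0000, 0.0000, 0.0000, 0.0000)
After 1 picosecond: (0.3400, 0.2400, 0.2200, 0.2000)
After 2 picoseconds: (0.3032, 0.2380, 0.2312, 0.2276)
P(in state III after 2 picoseconds) = 0.3032

0.3032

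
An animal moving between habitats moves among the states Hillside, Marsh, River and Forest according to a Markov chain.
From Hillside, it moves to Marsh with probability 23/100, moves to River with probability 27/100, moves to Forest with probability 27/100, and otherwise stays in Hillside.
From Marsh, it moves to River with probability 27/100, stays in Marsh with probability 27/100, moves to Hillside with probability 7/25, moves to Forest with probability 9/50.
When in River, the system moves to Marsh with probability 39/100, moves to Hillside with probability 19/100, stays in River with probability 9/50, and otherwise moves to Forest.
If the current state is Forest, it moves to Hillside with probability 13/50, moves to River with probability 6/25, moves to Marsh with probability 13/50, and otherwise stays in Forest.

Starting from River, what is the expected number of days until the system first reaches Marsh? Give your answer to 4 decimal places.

3.0920

Let t(s) be the expected number of days to first reach Marsh from state s, with t(Marsh) = 0. Conditioning on the first day:
t(Hillside) = 1 + 0.23·t(Hillside) + 0.27·t(River) + 0.27·t(Forest)
t(River) = 1 + 0.19·t(Hillside) + 0.18·t(River) + 0.24·t(Forest)
t(Forest) = 1 + 0.26·t(Hillside) + 0.24·t(River) + 0.24·t(Forest)
Solving: t(Hillside) = 3.6210, t(River) = 3.0920, t(Forest) = 3.5310.
Expected days from River to Marsh: 3.0920.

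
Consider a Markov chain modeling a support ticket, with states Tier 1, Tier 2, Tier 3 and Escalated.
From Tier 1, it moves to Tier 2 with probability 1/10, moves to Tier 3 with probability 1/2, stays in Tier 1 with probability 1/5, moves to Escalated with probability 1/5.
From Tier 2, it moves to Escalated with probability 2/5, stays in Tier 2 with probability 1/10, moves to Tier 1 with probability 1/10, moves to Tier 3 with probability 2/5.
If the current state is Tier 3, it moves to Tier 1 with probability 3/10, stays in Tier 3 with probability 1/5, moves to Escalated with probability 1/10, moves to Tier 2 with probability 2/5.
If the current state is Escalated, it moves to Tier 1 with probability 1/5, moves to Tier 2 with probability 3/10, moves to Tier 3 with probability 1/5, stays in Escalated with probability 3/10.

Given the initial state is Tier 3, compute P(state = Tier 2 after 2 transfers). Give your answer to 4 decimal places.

Propagate the distribution vector 2 transfers from Tier 3.
After 0 transfers: (0.0000, 0.0000, 1.0000, 0.0000)
After 1 transfer: (0.3000, 0.4000, 0.2000, 0.1000)
After 2 transfers: (0.1800, 0.1800, 0.3700, 0.2700)
P(in Tier 2 after 2 transfers) = 0.1800

0.1800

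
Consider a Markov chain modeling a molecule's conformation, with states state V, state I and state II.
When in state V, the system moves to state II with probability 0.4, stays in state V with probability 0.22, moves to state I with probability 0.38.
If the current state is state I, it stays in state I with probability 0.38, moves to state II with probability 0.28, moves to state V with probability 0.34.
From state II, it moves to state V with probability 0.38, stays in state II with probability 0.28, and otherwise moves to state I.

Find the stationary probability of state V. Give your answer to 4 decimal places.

Let the stationary distribution be π with π = πP and π_1 + π_2 + π_3 = 1.
π_1 = 0.22·π_1 + 0.34·π_2 + 0.38·π_3
π_2 = 0.38·π_1 + 0.38·π_2 + 0.34·π_3
Solving with the normalization constraint gives π = (0.3149, 0.3673, 0.3178).
So the stationary probability of state V is 0.3149.

0.3149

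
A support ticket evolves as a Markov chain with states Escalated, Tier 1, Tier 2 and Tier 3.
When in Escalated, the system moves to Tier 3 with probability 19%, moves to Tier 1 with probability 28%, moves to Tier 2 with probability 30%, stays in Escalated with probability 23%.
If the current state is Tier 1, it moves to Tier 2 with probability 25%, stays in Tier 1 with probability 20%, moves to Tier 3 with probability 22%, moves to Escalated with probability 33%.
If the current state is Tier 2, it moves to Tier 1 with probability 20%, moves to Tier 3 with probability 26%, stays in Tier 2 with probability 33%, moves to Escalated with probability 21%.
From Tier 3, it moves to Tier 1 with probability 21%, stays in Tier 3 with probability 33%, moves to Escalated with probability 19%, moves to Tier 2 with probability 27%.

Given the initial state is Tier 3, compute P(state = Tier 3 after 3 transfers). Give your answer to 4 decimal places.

Propagate the distribution vector 3 transfers from Tier 3.
After 0 transfers: (0.0000, 0.0000, 0.0000, 1.0000)
After 1 transfer: (0.1900, 0.2100, 0.2700, 0.3300)
After 2 transfers: (0.2324, 0.2185, 0.2877, 0.2614)
After 3 transfers: (0.2356, 0.2212, 0.2899, 0.2533)
P(in Tier 3 after 3 transfers) = 0.2533

0.2533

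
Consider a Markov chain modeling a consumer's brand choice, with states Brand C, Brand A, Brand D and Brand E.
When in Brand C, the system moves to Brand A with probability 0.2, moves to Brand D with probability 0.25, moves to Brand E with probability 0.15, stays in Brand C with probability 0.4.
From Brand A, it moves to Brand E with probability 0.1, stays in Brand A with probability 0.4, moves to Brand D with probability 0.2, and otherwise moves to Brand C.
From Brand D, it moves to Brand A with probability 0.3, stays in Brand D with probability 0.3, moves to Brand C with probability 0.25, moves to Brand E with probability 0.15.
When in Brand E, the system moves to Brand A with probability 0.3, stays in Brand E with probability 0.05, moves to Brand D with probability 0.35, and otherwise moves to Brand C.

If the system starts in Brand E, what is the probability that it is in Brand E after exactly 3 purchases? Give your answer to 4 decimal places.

Propagate the distribution vector 3 purchases from Brand E.
After 0 purchases: (0.0000, 0.0000, 0.0000, 1.0000)
After 1 purchase: (0.3000, 0.3000, 0.3500, 0.0500)
After 2 purchases: (0.3125, 0.3000, 0.2575, 0.1300)
After 3 purchases: (0.3184, 0.2988, 0.2609, 0.1220)
P(in Brand E after 3 purchases) = 0.1220

0.1220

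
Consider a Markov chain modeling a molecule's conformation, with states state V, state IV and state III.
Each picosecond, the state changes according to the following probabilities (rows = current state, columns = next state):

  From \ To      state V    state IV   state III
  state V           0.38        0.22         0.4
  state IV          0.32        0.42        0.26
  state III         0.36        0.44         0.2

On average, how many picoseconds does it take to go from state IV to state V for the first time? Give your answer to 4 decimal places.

Let t(s) be the expected number of picoseconds to first reach state V from state s, with t(state V) = 0. Conditioning on the first picosecond:
t(state IV) = 1 + 0.42·t(state IV) + 0.26·t(state III)
t(state III) = 1 + 0.44·t(state IV) + 0.2·t(state III)
Solving: t(state IV) = 3.0320, t(state III) = 2.9176.
Expected picoseconds from state IV to state V: 3.0320.

3.0320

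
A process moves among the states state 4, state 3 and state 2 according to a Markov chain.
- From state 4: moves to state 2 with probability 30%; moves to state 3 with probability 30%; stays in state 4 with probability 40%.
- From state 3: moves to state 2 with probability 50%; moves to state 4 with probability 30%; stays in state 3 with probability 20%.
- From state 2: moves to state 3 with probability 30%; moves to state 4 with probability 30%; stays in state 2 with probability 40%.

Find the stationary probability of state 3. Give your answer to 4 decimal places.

Let the stationary distribution be π with π = πP and π_1 + π_2 + π_3 = 1.
π_1 = 0.4·π_1 + 0.3·π_2 + 0.3·π_3
π_2 = 0.3·π_1 + 0.2·π_2 + 0.3·π_3
Solving with the normalization constraint gives π = (0.3333, 0.2727, 0.3939).
So the stationary probability of state 3 is 0.2727.

0.2727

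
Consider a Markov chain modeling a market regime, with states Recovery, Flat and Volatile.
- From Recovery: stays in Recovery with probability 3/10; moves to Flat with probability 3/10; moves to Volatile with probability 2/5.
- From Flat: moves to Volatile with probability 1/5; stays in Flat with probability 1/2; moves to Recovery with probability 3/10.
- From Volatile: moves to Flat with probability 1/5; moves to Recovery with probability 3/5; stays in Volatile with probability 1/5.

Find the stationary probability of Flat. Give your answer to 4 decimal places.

0.3404

Let the stationary distribution be π with π = πP and π_1 + π_2 + π_3 = 1.
π_1 = 0.3·π_1 + 0.3·π_2 + 0.6·π_3
π_2 = 0.3·π_1 + 0.5·π_2 + 0.2·π_3
Solving with the normalization constraint gives π = (0.3830, 0.3404, 0.2766).
So the stationary probability of Flat is 0.3404.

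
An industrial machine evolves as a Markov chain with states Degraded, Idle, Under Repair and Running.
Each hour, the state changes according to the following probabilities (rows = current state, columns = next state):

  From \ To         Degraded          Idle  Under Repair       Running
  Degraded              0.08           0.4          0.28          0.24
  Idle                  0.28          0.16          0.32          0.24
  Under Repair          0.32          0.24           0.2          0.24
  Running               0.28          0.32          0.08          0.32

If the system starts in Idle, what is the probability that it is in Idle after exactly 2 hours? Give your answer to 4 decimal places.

Propagate the distribution vector 2 hours from Idle.
After 0 hours: (0.0000, 1.0000, 0.0000, 0.0000)
After 1 hour: (0.2800, 0.1600, 0.3200, 0.2400)
After 2 hours: (0.2368, 0.2912, 0.2128, 0.2592)
P(in Idle after 2 hours) = 0.2912

0.2912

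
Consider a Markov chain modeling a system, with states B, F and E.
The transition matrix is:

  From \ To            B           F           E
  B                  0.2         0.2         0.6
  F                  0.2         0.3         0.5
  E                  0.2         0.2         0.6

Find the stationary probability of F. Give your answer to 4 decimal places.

Let the stationary distribution be π with π = πP and π_1 + π_2 + π_3 = 1.
π_1 = 0.2·π_1 + 0.2·π_2 + 0.2·π_3
π_2 = 0.2·π_1 + 0.3·π_2 + 0.2·π_3
Solving with the normalization constraint gives π = (0.2000, 0.2222, 0.5778).
So the stationary probability of F is 0.2222.

0.2222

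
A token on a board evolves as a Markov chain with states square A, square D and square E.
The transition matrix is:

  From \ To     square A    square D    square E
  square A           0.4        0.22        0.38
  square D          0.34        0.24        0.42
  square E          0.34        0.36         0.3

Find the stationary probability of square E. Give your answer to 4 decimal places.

Let the stationary distribution be π with π = πP and π_1 + π_2 + π_3 = 1.
π_1 = 0.4·π_1 + 0.34·π_2 + 0.34·π_3
π_2 = 0.22·π_1 + 0.24·π_2 + 0.36·π_3
Solving with the normalization constraint gives π = (0.3617, 0.2762, 0.3621).
So the stationary probability of square E is 0.3621.

0.3621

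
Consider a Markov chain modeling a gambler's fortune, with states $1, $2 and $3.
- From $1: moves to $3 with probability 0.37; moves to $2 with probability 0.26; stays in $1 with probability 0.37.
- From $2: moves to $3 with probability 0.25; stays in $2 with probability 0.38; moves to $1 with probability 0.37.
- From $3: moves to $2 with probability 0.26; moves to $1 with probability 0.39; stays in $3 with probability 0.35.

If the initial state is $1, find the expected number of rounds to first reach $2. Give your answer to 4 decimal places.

3.8462

Let t(s) be the expected number of rounds to first reach $2 from state s, with t($2) = 0. Conditioning on the first round:
t($1) = 1 + 0.37·t($1) + 0.37·t($3)
t($3) = 1 + 0.39·t($1) + 0.35·t($3)
Solving: t($1) = 3.8462, t($3) = 3.8462.
Expected rounds from $1 to $2: 3.8462.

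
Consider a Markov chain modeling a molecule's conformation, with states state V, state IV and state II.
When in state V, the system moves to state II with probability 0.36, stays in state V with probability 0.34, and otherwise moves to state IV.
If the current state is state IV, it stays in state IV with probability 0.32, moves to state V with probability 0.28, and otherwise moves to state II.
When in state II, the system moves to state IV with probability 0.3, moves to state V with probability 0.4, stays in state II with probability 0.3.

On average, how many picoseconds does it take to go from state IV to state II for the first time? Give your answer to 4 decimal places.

2.5768

Let t(s) be the expected number of picoseconds to first reach state II from state s, with t(state II) = 0. Conditioning on the first picosecond:
t(state V) = 1 + 0.34·t(state V) + 0.3·t(state IV)
t(state IV) = 1 + 0.28·t(state V) + 0.32·t(state IV)
Solving: t(state V) = 2.6864, t(state IV) = 2.5768.
Expected picoseconds from state IV to state II: 2.5768.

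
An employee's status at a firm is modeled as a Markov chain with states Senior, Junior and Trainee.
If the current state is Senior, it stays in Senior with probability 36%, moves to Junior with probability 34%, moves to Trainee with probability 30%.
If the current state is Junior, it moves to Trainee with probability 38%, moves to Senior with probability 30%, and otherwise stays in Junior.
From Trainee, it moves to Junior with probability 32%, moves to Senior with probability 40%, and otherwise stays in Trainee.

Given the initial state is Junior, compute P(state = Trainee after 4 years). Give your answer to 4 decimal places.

0.3198

Propagate the distribution vector 4 years from Junior.
After 0 years: (0.0000, 1.0000, 0.0000)
After 1 year: (0.3000, 0.3200, 0.3800)
After 2 years: (0.3560, 0.3260, 0.3180)
After 3 years: (0.3532, 0.3271, 0.3197)
After 4 years: (0.3532, 0.3271, 0.3198)
P(in Trainee after 4 years) = 0.3198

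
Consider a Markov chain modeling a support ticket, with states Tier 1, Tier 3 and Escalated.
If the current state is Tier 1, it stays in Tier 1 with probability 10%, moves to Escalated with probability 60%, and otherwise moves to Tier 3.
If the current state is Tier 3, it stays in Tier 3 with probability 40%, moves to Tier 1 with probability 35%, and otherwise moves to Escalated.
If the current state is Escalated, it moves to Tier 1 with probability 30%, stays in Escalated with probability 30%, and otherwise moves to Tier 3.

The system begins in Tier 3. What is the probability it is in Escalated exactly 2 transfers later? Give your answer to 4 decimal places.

Sum over the intermediate state after 1 transfer:
P = P(Tier 3→Tier 1)·P(Tier 1→Escalated) + P(Tier 3→Tier 3)·P(Tier 3→Escalated) + P(Tier 3→Escalated)·P(Escalated→Escalated)
  = 0.35×0.6 + 0.4×0.25 + 0.25×0.3
  = 0.2100 + 0.1000 + 0.0750 = 0.3850

0.3850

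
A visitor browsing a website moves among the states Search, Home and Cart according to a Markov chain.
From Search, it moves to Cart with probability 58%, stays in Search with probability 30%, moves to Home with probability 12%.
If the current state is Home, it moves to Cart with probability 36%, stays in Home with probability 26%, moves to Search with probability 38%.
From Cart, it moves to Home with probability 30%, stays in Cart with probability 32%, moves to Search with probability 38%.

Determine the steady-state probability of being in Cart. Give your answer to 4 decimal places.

0.4206

Let the stationary distribution be π with π = πP and π_1 + π_2 + π_3 = 1.
π_1 = 0.3·π_1 + 0.38·π_2 + 0.38·π_3
π_2 = 0.12·π_1 + 0.26·π_2 + 0.3·π_3
Solving with the normalization constraint gives π = (0.3519, 0.2276, 0.4206).
So the stationary probability of Cart is 0.4206.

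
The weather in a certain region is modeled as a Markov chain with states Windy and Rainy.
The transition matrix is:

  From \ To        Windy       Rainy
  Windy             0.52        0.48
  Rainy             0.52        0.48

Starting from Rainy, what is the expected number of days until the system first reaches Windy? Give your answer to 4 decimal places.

1.9231

Let t(s) be the expected number of days to first reach Windy from state s, with t(Windy) = 0. Conditioning on the first day:
t(Rainy) = 1 + 0.48·t(Rainy)
Solving: t(Rainy) = 1.9231.
Expected days from Rainy to Windy: 1.9231.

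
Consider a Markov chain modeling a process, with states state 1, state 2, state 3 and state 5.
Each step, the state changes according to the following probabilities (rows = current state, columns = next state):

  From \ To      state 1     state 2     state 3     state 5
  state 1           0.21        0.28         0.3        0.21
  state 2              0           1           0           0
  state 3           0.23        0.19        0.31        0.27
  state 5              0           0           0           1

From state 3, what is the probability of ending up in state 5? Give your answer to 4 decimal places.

Let h(s) be the probability of absorption at state 5 starting from transient state s. Then h(state 5) = 1 and h(state 2) = 0. By first-step analysis:
h(state 1) = 0.21·h(state 1) + 0.28·0 + 0.3·h(state 3) + 0.21·1
h(state 3) = 0.23·h(state 1) + 0.19·0 + 0.31·h(state 3) + 0.27·1
Solving: h(state 1) = 0.4745, h(state 3) = 0.5495.
Starting from state 3, the probability is 0.5495.

0.5495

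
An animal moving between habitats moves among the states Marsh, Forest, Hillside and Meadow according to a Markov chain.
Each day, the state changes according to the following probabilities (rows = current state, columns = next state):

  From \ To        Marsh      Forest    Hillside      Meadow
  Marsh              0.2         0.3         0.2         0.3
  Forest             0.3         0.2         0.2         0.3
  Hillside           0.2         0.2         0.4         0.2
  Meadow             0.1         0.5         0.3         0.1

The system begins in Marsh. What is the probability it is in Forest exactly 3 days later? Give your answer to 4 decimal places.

0.2860

Propagate the distribution vector 3 days from Marsh.
After 0 days: (1.0000, 0.0000, 0.0000, 0.0000)
After 1 day: (0.2000, 0.3000, 0.2000, 0.3000)
After 2 days: (0.2000, 0.3100, 0.2700, 0.2200)
After 3 days: (0.2090, 0.2860, 0.2760, 0.2290)
P(in Forest after 3 days) = 0.2860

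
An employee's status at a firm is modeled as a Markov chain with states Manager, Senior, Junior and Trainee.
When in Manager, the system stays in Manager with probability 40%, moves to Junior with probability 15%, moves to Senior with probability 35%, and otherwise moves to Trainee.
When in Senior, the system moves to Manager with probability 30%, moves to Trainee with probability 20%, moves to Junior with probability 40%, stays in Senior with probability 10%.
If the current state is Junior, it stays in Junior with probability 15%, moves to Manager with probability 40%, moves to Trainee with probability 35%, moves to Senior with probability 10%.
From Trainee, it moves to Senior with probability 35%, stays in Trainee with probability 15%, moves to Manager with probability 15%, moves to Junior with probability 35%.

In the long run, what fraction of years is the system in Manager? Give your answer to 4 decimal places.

Let the stationary distribution be π with π = πP and π_1 + π_2 + π_3 + π_4 = 1.
π_1 = 0.4·π_1 + 0.3·π_2 + 0.4·π_3 + 0.15·π_4
π_2 = 0.35·π_1 + 0.1·π_2 + 0.1·π_3 + 0.35·π_4
π_3 = 0.15·π_1 + 0.4·π_2 + 0.15·π_3 + 0.35·π_4
Solving with the normalization constraint gives π = (0.3283, 0.2307, 0.2466, 0.1944).
So the stationary probability of Manager is 0.3283.

0.3283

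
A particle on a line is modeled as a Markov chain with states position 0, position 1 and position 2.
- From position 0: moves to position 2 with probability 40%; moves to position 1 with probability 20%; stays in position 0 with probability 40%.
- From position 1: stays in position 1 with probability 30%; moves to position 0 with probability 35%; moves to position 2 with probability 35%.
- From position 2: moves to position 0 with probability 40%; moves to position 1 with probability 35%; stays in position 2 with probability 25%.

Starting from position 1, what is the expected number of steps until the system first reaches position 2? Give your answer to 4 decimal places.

Let t(s) be the expected number of steps to first reach position 2 from state s, with t(position 2) = 0. Conditioning on the first step:
t(position 0) = 1 + 0.4·t(position 0) + 0.2·t(position 1)
t(position 1) = 1 + 0.35·t(position 0) + 0.3·t(position 1)
Solving: t(position 0) = 2.5714, t(position 1) = 2.7143.
Expected steps from position 1 to position 2: 2.7143.

2.7143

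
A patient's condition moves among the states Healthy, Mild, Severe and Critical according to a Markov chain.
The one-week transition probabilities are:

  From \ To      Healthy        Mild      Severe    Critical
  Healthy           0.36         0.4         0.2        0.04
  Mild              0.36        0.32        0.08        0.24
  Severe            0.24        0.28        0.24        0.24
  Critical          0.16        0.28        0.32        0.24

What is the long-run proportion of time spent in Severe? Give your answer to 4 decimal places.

0.1896

Let the stationary distribution be π with π = πP and π_1 + π_2 + π_3 + π_4 = 1.
π_1 = 0.36·π_1 + 0.36·π_2 + 0.24·π_3 + 0.16·π_4
π_2 = 0.4·π_1 + 0.32·π_2 + 0.28·π_3 + 0.28·π_4
π_3 = 0.2·π_1 + 0.08·π_2 + 0.24·π_3 + 0.32·π_4
Solving with the normalization constraint gives π = (0.3013, 0.3293, 0.1896, 0.1797).
So the stationary probability of Severe is 0.1896.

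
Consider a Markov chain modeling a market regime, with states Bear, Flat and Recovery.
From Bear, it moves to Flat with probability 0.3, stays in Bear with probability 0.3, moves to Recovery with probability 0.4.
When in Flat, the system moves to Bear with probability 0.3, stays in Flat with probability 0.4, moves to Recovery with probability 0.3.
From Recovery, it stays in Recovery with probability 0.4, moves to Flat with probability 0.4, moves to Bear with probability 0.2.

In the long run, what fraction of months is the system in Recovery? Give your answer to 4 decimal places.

0.3626

Let the stationary distribution be π with π = πP and π_1 + π_2 + π_3 = 1.
π_1 = 0.3·π_1 + 0.3·π_2 + 0.2·π_3
π_2 = 0.3·π_1 + 0.4·π_2 + 0.4·π_3
Solving with the normalization constraint gives π = (0.2637, 0.3736, 0.3626).
So the stationary probability of Recovery is 0.3626.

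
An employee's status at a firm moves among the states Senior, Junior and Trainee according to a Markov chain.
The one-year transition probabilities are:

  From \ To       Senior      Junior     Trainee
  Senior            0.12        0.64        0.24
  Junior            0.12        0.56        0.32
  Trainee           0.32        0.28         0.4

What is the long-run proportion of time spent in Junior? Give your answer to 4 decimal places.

0.4821

Let the stationary distribution be π with π = πP and π_1 + π_2 + π_3 = 1.
π_1 = 0.12·π_1 + 0.12·π_2 + 0.32·π_3
π_2 = 0.64·π_1 + 0.56·π_2 + 0.28·π_3
Solving with the normalization constraint gives π = (0.1863, 0.4821, 0.3316).
So the stationary probability of Junior is 0.4821.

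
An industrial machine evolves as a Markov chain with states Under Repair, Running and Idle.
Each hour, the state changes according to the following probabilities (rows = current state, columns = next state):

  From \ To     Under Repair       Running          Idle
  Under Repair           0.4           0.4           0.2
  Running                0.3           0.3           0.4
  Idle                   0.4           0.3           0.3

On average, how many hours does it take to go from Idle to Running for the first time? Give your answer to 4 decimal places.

Let t(s) be the expected number of hours to first reach Running from state s, with t(Running) = 0. Conditioning on the first hour:
t(Under Repair) = 1 + 0.4·t(Under Repair) + 0.2·t(Idle)
t(Idle) = 1 + 0.4·t(Under Repair) + 0.3·t(Idle)
Solving: t(Under Repair) = 2.6471, t(Idle) = 2.9412.
Expected hours from Idle to Running: 2.9412.

2.9412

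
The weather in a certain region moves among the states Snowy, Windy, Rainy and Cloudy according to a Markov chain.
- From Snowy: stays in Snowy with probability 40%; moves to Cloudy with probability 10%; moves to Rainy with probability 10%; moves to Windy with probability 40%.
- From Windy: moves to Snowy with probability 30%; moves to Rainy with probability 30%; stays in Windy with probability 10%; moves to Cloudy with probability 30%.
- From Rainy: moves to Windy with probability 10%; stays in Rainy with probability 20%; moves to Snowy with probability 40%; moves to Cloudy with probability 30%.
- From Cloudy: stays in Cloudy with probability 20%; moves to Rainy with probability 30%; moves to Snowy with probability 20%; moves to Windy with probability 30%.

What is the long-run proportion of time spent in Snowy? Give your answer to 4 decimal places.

0.3333

Let the stationary distribution be π with π = πP and π_1 + π_2 + π_3 + π_4 = 1.
π_1 = 0.4·π_1 + 0.3·π_2 + 0.4·π_3 + 0.2·π_4
π_2 = 0.4·π_1 + 0.1·π_2 + 0.1·π_3 + 0.3·π_4
π_3 = 0.1·π_1 + 0.3·π_2 + 0.2·π_3 + 0.3·π_4
Solving with the normalization constraint gives π = (0.3333, 0.2424, 0.2121, 0.2121).
So the stationary probability of Snowy is 0.3333.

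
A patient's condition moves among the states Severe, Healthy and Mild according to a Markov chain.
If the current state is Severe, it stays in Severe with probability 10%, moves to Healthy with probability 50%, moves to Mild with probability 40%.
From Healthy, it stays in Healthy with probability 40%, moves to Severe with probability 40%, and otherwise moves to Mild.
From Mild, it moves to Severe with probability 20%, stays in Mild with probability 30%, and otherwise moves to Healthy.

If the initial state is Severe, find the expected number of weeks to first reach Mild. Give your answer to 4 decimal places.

3.2353

Let t(s) be the expected number of weeks to first reach Mild from state s, with t(Mild) = 0. Conditioning on the first week:
t(Severe) = 1 + 0.1·t(Severe) + 0.5·t(Healthy)
t(Healthy) = 1 + 0.4·t(Severe) + 0.4·t(Healthy)
Solving: t(Severe) = 3.2353, t(Healthy) = 3.8235.
Expected weeks from Severe to Mild: 3.2353.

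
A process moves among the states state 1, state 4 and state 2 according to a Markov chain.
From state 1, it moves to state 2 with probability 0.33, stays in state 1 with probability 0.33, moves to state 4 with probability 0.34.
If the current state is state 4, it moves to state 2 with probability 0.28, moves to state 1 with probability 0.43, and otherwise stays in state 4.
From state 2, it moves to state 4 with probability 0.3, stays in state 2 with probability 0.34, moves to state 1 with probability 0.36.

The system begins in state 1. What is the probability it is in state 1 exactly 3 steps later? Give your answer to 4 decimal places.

0.3705

Propagate the distribution vector 3 steps from state 1.
After 0 steps: (1.0000, 0.0000, 0.0000)
After 1 step: (0.3300, 0.3400, 0.3300)
After 2 steps: (0.3739, 0.3098, 0.3163)
After 3 steps: (0.3705, 0.3119, 0.3177)
P(in state 1 after 3 steps) = 0.3705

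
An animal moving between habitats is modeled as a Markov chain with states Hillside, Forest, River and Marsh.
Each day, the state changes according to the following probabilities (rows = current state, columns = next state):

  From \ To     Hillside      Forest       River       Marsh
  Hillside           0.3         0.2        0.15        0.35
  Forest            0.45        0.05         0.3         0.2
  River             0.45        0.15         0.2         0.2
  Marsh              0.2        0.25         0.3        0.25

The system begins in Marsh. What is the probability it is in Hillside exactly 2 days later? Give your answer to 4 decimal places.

0.3575

Propagate the distribution vector 2 days from Marsh.
After 0 days: (0.0000, 0.0000, 0.0000, 1.0000)
After 1 day: (0.2000, 0.2500, 0.3000, 0.2500)
After 2 days: (0.3575, 0.1600, 0.2400, 0.2425)
P(in Hillside after 2 days) = 0.3575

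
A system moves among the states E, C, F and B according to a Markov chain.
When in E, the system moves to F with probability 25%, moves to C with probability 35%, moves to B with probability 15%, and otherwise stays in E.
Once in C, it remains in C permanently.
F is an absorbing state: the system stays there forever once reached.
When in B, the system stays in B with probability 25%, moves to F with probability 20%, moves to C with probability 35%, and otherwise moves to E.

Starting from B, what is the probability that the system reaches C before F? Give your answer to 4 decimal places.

Let h(s) be the probability of absorption at C starting from transient state s. Then h(C) = 1 and h(F) = 0. By first-step analysis:
h(E) = 0.25·h(E) + 0.35·1 + 0.25·0 + 0.15·h(B)
h(B) = 0.2·h(E) + 0.35·1 + 0.2·0 + 0.25·h(B)
Solving: h(E) = 0.5915, h(B) = 0.6244.
Starting from B, the probability is 0.6244.

0.6244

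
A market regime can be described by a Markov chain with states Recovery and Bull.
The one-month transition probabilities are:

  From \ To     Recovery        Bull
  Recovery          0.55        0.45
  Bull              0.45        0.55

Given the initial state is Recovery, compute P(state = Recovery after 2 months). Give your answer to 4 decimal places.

Sum over the intermediate state after 1 month:
P = P(Recovery→Recovery)·P(Recovery→Recovery) + P(Recovery→Bull)·P(Bull→Recovery)
  = 0.55×0.55 + 0.45×0.45
  = 0.3025 + 0.2025 = 0.5050

0.5050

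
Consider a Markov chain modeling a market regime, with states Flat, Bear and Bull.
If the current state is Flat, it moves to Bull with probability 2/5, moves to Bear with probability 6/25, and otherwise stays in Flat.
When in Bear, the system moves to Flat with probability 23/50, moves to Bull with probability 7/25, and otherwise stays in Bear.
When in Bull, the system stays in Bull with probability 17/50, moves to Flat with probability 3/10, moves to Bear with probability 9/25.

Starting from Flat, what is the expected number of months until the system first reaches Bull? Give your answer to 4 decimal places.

Let t(s) be the expected number of months to first reach Bull from state s, with t(Bull) = 0. Conditioning on the first month:
t(Flat) = 1 + 0.36·t(Flat) + 0.24·t(Bear)
t(Bear) = 1 + 0.46·t(Flat) + 0.26·t(Bear)
Solving: t(Flat) = 2.6982, t(Bear) = 3.0286.
Expected months from Flat to Bull: 2.6982.

2.6982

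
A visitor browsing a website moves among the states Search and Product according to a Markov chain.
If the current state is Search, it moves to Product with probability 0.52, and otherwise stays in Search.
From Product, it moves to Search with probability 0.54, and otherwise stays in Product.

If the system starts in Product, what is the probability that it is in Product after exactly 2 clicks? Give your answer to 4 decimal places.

0.4924

Sum over the intermediate state after 1 click:
P = P(Product→Search)·P(Search→Product) + P(Product→Product)·P(Product→Product)
  = 0.54×0.52 + 0.46×0.46
  = 0.2808 + 0.2116 = 0.4924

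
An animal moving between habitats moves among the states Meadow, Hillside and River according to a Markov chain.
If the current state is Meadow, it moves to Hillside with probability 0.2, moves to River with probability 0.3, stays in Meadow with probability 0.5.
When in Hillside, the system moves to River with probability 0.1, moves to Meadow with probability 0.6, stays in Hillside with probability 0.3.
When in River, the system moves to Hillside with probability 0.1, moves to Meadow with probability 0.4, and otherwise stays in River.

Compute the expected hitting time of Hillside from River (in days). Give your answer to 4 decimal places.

6.9231

Let t(s) be the expected number of days to first reach Hillside from state s, with t(Hillside) = 0. Conditioning on the first day:
t(Meadow) = 1 + 0.5·t(Meadow) + 0.3·t(River)
t(River) = 1 + 0.4·t(Meadow) + 0.5·t(River)
Solving: t(Meadow) = 6.1538, t(River) = 6.9231.
Expected days from River to Hillside: 6.9231.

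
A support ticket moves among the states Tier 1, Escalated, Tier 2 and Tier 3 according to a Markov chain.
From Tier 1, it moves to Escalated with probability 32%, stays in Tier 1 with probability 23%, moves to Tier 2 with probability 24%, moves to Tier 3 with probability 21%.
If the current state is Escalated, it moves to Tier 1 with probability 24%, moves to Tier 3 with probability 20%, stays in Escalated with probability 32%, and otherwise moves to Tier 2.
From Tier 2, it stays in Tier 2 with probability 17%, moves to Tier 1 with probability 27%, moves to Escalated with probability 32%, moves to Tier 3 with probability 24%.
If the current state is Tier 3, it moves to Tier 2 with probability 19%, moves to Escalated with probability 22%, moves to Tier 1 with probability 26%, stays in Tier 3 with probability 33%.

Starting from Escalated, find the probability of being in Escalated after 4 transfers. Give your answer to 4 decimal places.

0.2958

Propagate the distribution vector 4 transfers from Escalated.
After 0 transfers: (0.0000, 1.0000, 0.0000, 0.0000)
After 1 transfer: (0.2400, 0.3200, 0.2400, 0.2000)
After 2 transfers: (0.2488, 0.3000, 0.2132, 0.2380)
After 3 transfers: (0.2487, 0.2962, 0.2132, 0.2420)
After 4 transfers: (0.2487, 0.2958, 0.2130, 0.2425)
P(in Escalated after 4 transfers) = 0.2958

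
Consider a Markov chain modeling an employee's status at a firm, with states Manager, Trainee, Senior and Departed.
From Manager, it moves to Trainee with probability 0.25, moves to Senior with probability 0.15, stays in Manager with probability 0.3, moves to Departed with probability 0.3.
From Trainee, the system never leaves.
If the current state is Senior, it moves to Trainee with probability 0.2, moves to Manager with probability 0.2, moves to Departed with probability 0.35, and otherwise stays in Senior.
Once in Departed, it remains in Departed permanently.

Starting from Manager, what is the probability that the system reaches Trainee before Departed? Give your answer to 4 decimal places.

0.4394

Let h(s) be the probability of absorption at Trainee starting from transient state s. Then h(Trainee) = 1 and h(Departed) = 0. By first-step analysis:
h(Manager) = 0.3·h(Manager) + 0.25·1 + 0.15·h(Senior) + 0.3·0
h(Senior) = 0.2·h(Manager) + 0.2·1 + 0.25·h(Senior) + 0.35·0
Solving: h(Manager) = 0.4394, h(Senior) = 0.3838.
Starting from Manager, the probability is 0.4394.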